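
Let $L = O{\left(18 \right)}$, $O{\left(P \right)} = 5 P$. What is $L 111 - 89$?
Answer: $9901$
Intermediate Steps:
$L = 90$ ($L = 5 \cdot 18 = 90$)
$L 111 - 89 = 90 \cdot 111 - 89 = 9990 - 89 = 9901$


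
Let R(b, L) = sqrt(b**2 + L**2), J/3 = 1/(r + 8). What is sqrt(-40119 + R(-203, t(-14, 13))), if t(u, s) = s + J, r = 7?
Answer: sqrt(-1002975 + 5*sqrt(1034581))/5 ≈ 199.79*I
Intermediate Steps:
J = 1/5 (J = 3/(7 + 8) = 3/15 = 3*(1/15) = 1/5 ≈ 0.20000)
t(u, s) = 1/5 + s (t(u, s) = s + 1/5 = 1/5 + s)
R(b, L) = sqrt(L**2 + b**2)
sqrt(-40119 + R(-203, t(-14, 13))) = sqrt(-40119 + sqrt((1/5 + 13)**2 + (-203)**2)) = sqrt(-40119 + sqrt((66/5)**2 + 41209)) = sqrt(-40119 + sqrt(4356/25 + 41209)) = sqrt(-40119 + sqrt(1034581/25)) = sqrt(-40119 + sqrt(1034581)/5)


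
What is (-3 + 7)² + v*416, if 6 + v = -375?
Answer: -158480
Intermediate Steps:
v = -381 (v = -6 - 375 = -381)
(-3 + 7)² + v*416 = (-3 + 7)² - 381*416 = 4² - 158496 = 16 - 158496 = -158480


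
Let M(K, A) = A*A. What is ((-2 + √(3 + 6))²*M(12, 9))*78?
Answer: 6318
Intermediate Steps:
M(K, A) = A²
((-2 + √(3 + 6))²*M(12, 9))*78 = ((-2 + √(3 + 6))²*9²)*78 = ((-2 + √9)²*81)*78 = ((-2 + 3)²*81)*78 = (1²*81)*78 = (1*81)*78 = 81*78 = 6318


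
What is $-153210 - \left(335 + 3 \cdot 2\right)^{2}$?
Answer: $-269491$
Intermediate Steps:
$-153210 - \left(335 + 3 \cdot 2\right)^{2} = -153210 - \left(335 + 6\right)^{2} = -153210 - 341^{2} = -153210 - 116281 = -269491$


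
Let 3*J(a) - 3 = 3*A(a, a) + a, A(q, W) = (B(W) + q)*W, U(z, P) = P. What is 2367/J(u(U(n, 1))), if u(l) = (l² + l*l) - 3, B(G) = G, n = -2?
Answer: 7101/8 ≈ 887.63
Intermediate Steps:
A(q, W) = W*(W + q) (A(q, W) = (W + q)*W = W*(W + q))
u(l) = -3 + 2*l² (u(l) = (l² + l²) - 3 = 2*l² - 3 = -3 + 2*l²)
J(a) = 1 + 2*a² + a/3 (J(a) = 1 + (3*(a*(a + a)) + a)/3 = 1 + (3*(a*(2*a)) + a)/3 = 1 + (3*(2*a²) + a)/3 = 1 + (6*a² + a)/3 = 1 + (a + 6*a²)/3 = 1 + (2*a² + a/3) = 1 + 2*a² + a/3)
2367/J(u(U(n, 1))) = 2367/(1 + 2*(-3 + 2*1²)² + (-3 + 2*1²)/3) = 2367/(1 + 2*(-3 + 2*1)² + (-3 + 2*1)/3) = 2367/(1 + 2*(-3 + 2)² + (-3 + 2)/3) = 2367/(1 + 2*(-1)² + (⅓)*(-1)) = 2367/(1 + 2*1 - ⅓) = 2367/(1 + 2 - ⅓) = 2367/(8/3) = 2367*(3/8) = 7101/8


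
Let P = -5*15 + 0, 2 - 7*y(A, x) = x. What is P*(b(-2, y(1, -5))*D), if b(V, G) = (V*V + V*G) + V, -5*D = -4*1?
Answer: 0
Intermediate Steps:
D = ⅘ (D = -(-4)/5 = -⅕*(-4) = ⅘ ≈ 0.80000)
y(A, x) = 2/7 - x/7
b(V, G) = V + V² + G*V (b(V, G) = (V² + G*V) + V = V + V² + G*V)
P = -75 (P = -75 + 0 = -75)
P*(b(-2, y(1, -5))*D) = -75*(-2*(1 + (2/7 - ⅐*(-5)) - 2))*4/5 = -75*(-2*(1 + (2/7 + 5/7) - 2))*4/5 = -75*(-2*(1 + 1 - 2))*4/5 = -75*(-2*0)*4/5 = -0*4/5 = -75*0 = 0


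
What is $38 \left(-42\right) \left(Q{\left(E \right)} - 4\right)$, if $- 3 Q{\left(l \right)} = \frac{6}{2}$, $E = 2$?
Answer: $7980$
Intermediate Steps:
$Q{\left(l \right)} = -1$ ($Q{\left(l \right)} = - \frac{6 \cdot \frac{1}{2}}{3} = \left(- \frac{1}{3}\right) 3 = -1$)
$38 \left(-42\right) \left(Q{\left(E \right)} - 4\right) = 38 \left(-42\right) \left(-1 - 4\right) = \left(-1596\right) \left(-5\right) = 7980$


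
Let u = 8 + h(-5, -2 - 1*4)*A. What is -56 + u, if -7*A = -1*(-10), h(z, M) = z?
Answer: -286/7 ≈ -40.857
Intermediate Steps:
A = -10/7 (A = -(-1)*(-10)/7 = -⅐*10 = -10/7 ≈ -1.4286)
u = 106/7 (u = 8 - 5*(-10/7) = 8 + 50/7 = 106/7 ≈ 15.143)
-56 + u = -56 + 106/7 = -286/7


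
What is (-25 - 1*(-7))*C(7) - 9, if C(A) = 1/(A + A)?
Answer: -72/7 ≈ -10.286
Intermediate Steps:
C(A) = 1/(2*A)
(-25 - 1*(-7))*C(7) - 9 = (-25 - 1*(-7))*((½)/7) - 9 = (-25 + 7)*((½)*(⅐)) - 9 = -18*1/14 - 9 = -9/7 - 9 = -72/7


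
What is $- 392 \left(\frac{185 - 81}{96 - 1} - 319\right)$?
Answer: $\frac{11838792}{95} \approx 1.2462 \cdot 10^{5}$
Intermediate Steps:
$- 392 \left(\frac{185 - 81}{96 - 1} - 319\right) = - 392 \left(\frac{104}{95} - 319\right) = \left(-392\right) \left(- \frac{30201}{95}\right) = \frac{11838792}{95}$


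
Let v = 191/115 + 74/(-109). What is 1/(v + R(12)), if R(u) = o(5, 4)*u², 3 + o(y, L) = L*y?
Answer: 12535/30697989 ≈ 0.00040833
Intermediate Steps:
o(y, L) = -3 + L*y
v = 12309/12535 (v = 191*(1/115) + 74*(-1/109) = 191/115 - 74/109 = 12309/12535 ≈ 0.98197)
R(u) = 17*u² (R(u) = (-3 + 4*5)*u² = (-3 + 20)*u² = 17*u²)
1/(v + R(12)) = 1/(12309/12535 + 17*12²) = 1/(12309/12535 + 17*144) = 1/(12309/12535 + 2448) = 1/(30697989/12535) = 12535/30697989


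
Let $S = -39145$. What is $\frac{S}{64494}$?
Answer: $- \frac{39145}{64494} \approx -0.60696$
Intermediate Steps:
$\frac{S}{64494} = - \frac{39145}{64494}$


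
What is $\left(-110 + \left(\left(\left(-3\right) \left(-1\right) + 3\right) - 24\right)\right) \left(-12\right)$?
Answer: $1536$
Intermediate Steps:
$\left(-110 + \left(\left(\left(-3\right) \left(-1\right) + 3\right) - 24\right)\right) \left(-12\right) = \left(-110 + \left(\left(3 + 3\right) - 24\right)\right) \left(-12\right) = \left(-110 + \left(6 - 24\right)\right) \left(-12\right) = \left(-110 - 18\right) \left(-12\right) = \left(-128\right) \left(-12\right) = 1536$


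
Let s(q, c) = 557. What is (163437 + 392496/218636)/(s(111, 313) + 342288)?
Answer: 8933401107/18739564855 ≈ 0.47671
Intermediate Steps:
(163437 + 392496/218636)/(s(111, 313) + 342288) = (163437 + 392496/218636)/(557 + 342288) = (163437 + 392496*(1/218636))/342845 = (163437 + 98124/54659)*(1/342845) = (8933401107/54659)*(1/342845) = 8933401107/18739564855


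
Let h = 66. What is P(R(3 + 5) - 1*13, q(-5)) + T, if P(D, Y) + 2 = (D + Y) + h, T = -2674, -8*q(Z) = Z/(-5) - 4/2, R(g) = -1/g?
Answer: -2623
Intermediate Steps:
q(Z) = ¼ + Z/40 (q(Z) = -(Z/(-5) - 4/2)/8 = -(Z*(-⅕) - 4*½)/8 = -(-Z/5 - 2)/8 = -(-2 - Z/5)/8 = ¼ + Z/40)
P(D, Y) = 64 + D + Y (P(D, Y) = -2 + ((D + Y) + 66) = -2 + (66 + D + Y) = 64 + D + Y)
P(R(3 + 5) - 1*13, q(-5)) + T = (64 + (-1/(3 + 5) - 1*13) + (¼ + (1/40)*(-5))) - 2674 = (64 + (-1/8 - 13) + (¼ - ⅛)) - 2674 = (64 + (-1*⅛ - 13) + ⅛) - 2674 = (64 + (-⅛ - 13) + ⅛) - 2674 = (64 - 105/8 + ⅛) - 2674 = 51 - 2674 = -2623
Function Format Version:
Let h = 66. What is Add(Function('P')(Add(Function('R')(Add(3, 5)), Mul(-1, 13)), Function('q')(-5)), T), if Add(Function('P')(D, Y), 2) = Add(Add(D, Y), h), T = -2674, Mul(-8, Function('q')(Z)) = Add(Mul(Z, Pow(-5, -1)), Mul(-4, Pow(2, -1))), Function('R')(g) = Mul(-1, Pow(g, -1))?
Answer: -2623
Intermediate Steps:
Function('q')(Z) = Add(Rational(1, 4), Mul(Rational(1, 40), Z)) (Function('q')(Z) = Mul(Rational(-1, 8), Add(Mul(Z, Pow(-5, -1)), Mul(-4, Pow(2, -1)))) = Mul(Rational(-1, 8), Add(Mul(Z, Rational(-1, 5)), Mul(-4, Rational(1, 2)))) = Mul(Rational(-1, 8), Add(Mul(Rational(-1, 5), Z), -2)) = Mul(Rational(-1, 8), Add(-2, Mul(Rational(-1, 5), Z))) = Add(Rational(1, 4), Mul(Rational(1, 40), Z)))
Function('P')(D, Y) = Add(64, D, Y) (Function('P')(D, Y) = Add(-2, Add(Add(D, Y), 66)) = Add(-2, Add(66, D, Y)) = Add(64, D, Y))
Add(Function('P')(Add(Function('R')(Add(3, 5)), Mul(-1, 13)), Function('q')(-5)), T) = Add(Add(64, Add(Mul(-1, Pow(Add(3, 5), -1)), Mul(-1, 13)), Add(Rational(1, 4), Mul(Rational(1, 40), -5))), -2674) = Add(Add(64, Add(Mul(-1, Pow(8, -1)), -13), Add(Rational(1, 4), Rational(-1, 8))), -2674) = Add(Add(64, Add(Mul(-1, Rational(1, 8)), -13), Rational(1, 8)), -2674) = Add(Add(64, Add(Rational(-1, 8), -13), Rational(1, 8)), -2674) = Add(Add(64, Rational(-105, 8), Rational(1, 8)), -2674) = Add(51, -2674) = -2623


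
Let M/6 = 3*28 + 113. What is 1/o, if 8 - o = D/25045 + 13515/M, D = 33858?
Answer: -9867730/47225937 ≈ -0.20895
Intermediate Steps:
M = 1182 (M = 6*(3*28 + 113) = 6*(84 + 113) = 6*197 = 1182)
o = -47225937/9867730 (o = 8 - (33858/25045 + 13515/1182) = 8 - (33858*(1/25045) + 13515*(1/1182)) = 8 - (33858/25045 + 4505/394) = 8 - 1*126167777/9867730 = 8 - 126167777/9867730 = -47225937/9867730 ≈ -4.7859)
1/o = 1/(-47225937/9867730) = -9867730/47225937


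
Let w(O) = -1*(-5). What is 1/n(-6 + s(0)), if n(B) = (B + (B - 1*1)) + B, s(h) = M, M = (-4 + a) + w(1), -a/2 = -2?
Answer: -¼ ≈ -0.25000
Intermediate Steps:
a = 4 (a = -2*(-2) = 4)
w(O) = 5
M = 5 (M = (-4 + 4) + 5 = 0 + 5 = 5)
s(h) = 5
n(B) = -1 + 3*B (n(B) = (B + (B - 1)) + B = (B + (-1 + B)) + B = (-1 + 2*B) + B = -1 + 3*B)
1/n(-6 + s(0)) = 1/(-1 + 3*(-6 + 5)) = 1/(-1 + 3*(-1)) = 1/(-1 - 3) = 1/(-4) = -¼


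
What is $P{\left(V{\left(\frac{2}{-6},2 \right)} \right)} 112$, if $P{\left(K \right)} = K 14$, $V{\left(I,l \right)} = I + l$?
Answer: $\frac{7840}{3} \approx 2613.3$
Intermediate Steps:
$P{\left(K \right)} = 14 K$
$P{\left(V{\left(\frac{2}{-6},2 \right)} \right)} 112 = 14 \left(\frac{2}{-6} + 2\right) 112 = 14 \left(2 \left(- \frac{1}{6}\right) + 2\right) 112 = 14 \left(- \frac{1}{3} + 2\right) 112 = 14 \cdot \frac{5}{3} \cdot 112 = \frac{70}{3} \cdot 112 = \frac{7840}{3}$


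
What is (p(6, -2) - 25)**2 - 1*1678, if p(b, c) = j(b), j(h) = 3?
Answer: -1194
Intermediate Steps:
p(b, c) = 3
(p(6, -2) - 25)**2 - 1*1678 = (3 - 25)**2 - 1*1678 = (-22)**2 - 1678 = 484 - 1678 = -1194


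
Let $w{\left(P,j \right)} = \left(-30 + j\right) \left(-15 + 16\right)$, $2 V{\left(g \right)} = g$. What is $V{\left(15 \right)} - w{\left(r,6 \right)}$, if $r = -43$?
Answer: $\frac{63}{2} \approx 31.5$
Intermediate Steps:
$V{\left(g \right)} = \frac{g}{2}$
$w{\left(P,j \right)} = -30 + j$ ($w{\left(P,j \right)} = \left(-30 + j\right) 1 = -30 + j$)
$V{\left(15 \right)} - w{\left(r,6 \right)} = \frac{1}{2} \cdot 15 - \left(-30 + 6\right) = \frac{15}{2} - -24 = \frac{15}{2} + 24 = \frac{63}{2}$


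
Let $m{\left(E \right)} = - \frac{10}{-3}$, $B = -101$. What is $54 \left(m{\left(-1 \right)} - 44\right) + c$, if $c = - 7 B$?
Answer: $-1489$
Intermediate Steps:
$m{\left(E \right)} = \frac{10}{3}$ ($m{\left(E \right)} = \left(-10\right) \left(- \frac{1}{3}\right) = \frac{10}{3}$)
$c = 707$ ($c = \left(-7\right) \left(-101\right) = 707$)
$54 \left(m{\left(-1 \right)} - 44\right) + c = 54 \left(\frac{10}{3} - 44\right) + 707 = 54 \left(- \frac{122}{3}\right) + 707 = -2196 + 707 = -1489$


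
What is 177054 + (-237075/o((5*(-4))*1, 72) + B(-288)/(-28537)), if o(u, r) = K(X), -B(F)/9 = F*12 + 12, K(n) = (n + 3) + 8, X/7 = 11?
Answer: 437859782901/2511256 ≈ 1.7436e+5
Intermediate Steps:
X = 77 (X = 7*11 = 77)
K(n) = 11 + n (K(n) = (3 + n) + 8 = 11 + n)
B(F) = -108 - 108*F (B(F) = -9*(F*12 + 12) = -9*(12*F + 12) = -9*(12 + 12*F) = -108 - 108*F)
o(u, r) = 88 (o(u, r) = 11 + 77 = 88)
177054 + (-237075/o((5*(-4))*1, 72) + B(-288)/(-28537)) = 177054 + (-237075/88 + (-108 - 108*(-288))/(-28537)) = 177054 + (-237075*1/88 + (-108 + 31104)*(-1/28537)) = 177054 + (-237075/88 + 30996*(-1/28537)) = 177054 + (-237075/88 - 30996/28537) = 177054 - 6768136923/2511256 = 437859782901/2511256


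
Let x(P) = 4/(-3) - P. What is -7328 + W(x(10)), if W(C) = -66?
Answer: -7394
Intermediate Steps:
x(P) = -4/3 - P (x(P) = 4*(-1/3) - P = -4/3 - P)
-7328 + W(x(10)) = -7328 - 66 = -7394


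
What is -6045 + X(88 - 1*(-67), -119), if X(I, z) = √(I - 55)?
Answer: -6035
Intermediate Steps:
X(I, z) = √(-55 + I)
-6045 + X(88 - 1*(-67), -119) = -6045 + √(-55 + (88 - 1*(-67))) = -6045 + √(-55 + (88 + 67)) = -6045 + √(-55 + 155) = -6045 + √100 = -6045 + 10 = -6035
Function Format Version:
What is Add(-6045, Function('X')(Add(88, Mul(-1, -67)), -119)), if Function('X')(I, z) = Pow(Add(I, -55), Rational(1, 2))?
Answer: -6035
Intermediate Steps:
Function('X')(I, z) = Pow(Add(-55, I), Rational(1, 2))
Add(-6045, Function('X')(Add(88, Mul(-1, -67)), -119)) = Add(-6045, Pow(Add(-55, Add(88, Mul(-1, -67))), Rational(1, 2))) = Add(-6045, Pow(Add(-55, Add(88, 67)), Rational(1, 2))) = Add(-6045, Pow(Add(-55, 155), Rational(1, 2))) = Add(-6045, Pow(100, Rational(1, 2))) = Add(-6045, 10) = -6035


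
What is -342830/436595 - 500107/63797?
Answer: -48043148235/5570690243 ≈ -8.6243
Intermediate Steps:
-342830/436595 - 500107/63797 = -342830*1/436595 - 500107*1/63797 = -68566/87319 - 500107/63797 = -48043148235/5570690243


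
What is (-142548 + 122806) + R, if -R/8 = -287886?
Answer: 2283346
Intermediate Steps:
R = 2303088 (R = -8*(-287886) = 2303088)
(-142548 + 122806) + R = (-142548 + 122806) + 2303088 = -19742 + 2303088 = 2283346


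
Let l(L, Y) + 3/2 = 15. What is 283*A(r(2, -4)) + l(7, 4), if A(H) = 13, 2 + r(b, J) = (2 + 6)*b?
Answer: 7385/2 ≈ 3692.5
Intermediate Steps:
r(b, J) = -2 + 8*b (r(b, J) = -2 + (2 + 6)*b = -2 + 8*b)
l(L, Y) = 27/2 (l(L, Y) = -3/2 + 15 = 27/2)
283*A(r(2, -4)) + l(7, 4) = 283*13 + 27/2 = 3679 + 27/2 = 7385/2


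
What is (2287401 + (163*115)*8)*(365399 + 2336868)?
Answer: 6586400197387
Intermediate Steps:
(2287401 + (163*115)*8)*(365399 + 2336868) = (2287401 + 18745*8)*2702267 = (2287401 + 149960)*2702267 = 2437361*2702267 = 6586400197387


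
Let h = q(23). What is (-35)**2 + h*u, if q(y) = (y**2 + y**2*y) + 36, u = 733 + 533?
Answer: 16119937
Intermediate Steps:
u = 1266
q(y) = 36 + y**2 + y**3 (q(y) = (y**2 + y**3) + 36 = 36 + y**2 + y**3)
h = 12732 (h = 36 + 23**2 + 23**3 = 36 + 529 + 12167 = 12732)
(-35)**2 + h*u = (-35)**2 + 12732*1266 = 1225 + 16118712 = 16119937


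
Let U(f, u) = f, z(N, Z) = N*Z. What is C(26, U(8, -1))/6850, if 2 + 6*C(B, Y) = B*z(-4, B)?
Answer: -451/6850 ≈ -0.065839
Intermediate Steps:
C(B, Y) = -⅓ - 2*B²/3 (C(B, Y) = -⅓ + (B*(-4*B))/6 = -⅓ + (-4*B²)/6 = -⅓ - 2*B²/3)
C(26, U(8, -1))/6850 = (-⅓ - ⅔*26²)/6850 = (-⅓ - ⅔*676)*(1/6850) = (-⅓ - 1352/3)*(1/6850) = -451*1/6850 = -451/6850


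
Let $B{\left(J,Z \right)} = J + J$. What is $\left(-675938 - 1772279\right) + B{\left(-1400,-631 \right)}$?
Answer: $-2451017$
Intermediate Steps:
$B{\left(J,Z \right)} = 2 J$
$\left(-675938 - 1772279\right) + B{\left(-1400,-631 \right)} = \left(-675938 - 1772279\right) + 2 \left(-1400\right) = -2448217 - 2800 = -2451017$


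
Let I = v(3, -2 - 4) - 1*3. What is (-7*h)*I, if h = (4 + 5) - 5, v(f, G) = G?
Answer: 252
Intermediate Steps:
I = -9 (I = (-2 - 4) - 1*3 = -6 - 3 = -9)
h = 4 (h = 9 - 5 = 4)
(-7*h)*I = -7*4*(-9) = -28*(-9) = 252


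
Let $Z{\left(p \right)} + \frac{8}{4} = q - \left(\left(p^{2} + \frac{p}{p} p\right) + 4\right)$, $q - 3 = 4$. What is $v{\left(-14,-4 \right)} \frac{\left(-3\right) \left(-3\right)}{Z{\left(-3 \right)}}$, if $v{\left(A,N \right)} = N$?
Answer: $\frac{36}{5} \approx 7.2$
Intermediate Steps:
$q = 7$ ($q = 3 + 4 = 7$)
$Z{\left(p \right)} = 1 - p - p^{2}$ ($Z{\left(p \right)} = -2 - \left(-3 + p^{2} + \frac{p}{p} p\right) = -2 - \left(-3 + p + p^{2}\right) = 1 - p - p^{2}$)
$v{\left(-14,-4 \right)} \frac{\left(-3\right) \left(-3\right)}{Z{\left(-3 \right)}} = - 4 \frac{\left(-3\right) \left(-3\right)}{1 - -3 - \left(-3\right)^{2}} = - 4 \frac{9}{1 + 3 - 9} = - 4 \frac{9}{-5} = - 4 \cdot 9 \left(- \frac{1}{5}\right) = \left(-4\right) \left(- \frac{9}{5}\right) = \frac{36}{5}$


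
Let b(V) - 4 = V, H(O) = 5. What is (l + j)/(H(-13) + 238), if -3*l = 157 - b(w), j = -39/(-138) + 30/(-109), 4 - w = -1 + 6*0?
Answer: -741961/3655206 ≈ -0.20299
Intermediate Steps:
w = 5 (w = 4 - (-1 + 6*0) = 4 - (-1 + 0) = 4 - 1*(-1) = 4 + 1 = 5)
j = 37/5014 (j = -39*(-1/138) + 30*(-1/109) = 13/46 - 30/109 = 37/5014 ≈ 0.0073793)
b(V) = 4 + V
l = -148/3 (l = -(157 - (4 + 5))/3 = -(157 - 1*9)/3 = -(157 - 9)/3 = -1/3*148 = -148/3 ≈ -49.333)
(l + j)/(H(-13) + 238) = (-148/3 + 37/5014)/(5 + 238) = -741961/15042/243 = -741961/15042*1/243 = -741961/3655206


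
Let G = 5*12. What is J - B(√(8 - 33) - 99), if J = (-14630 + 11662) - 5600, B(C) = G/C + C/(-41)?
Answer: -1726242561/201433 + 30715*I/201433 ≈ -8569.8 + 0.15248*I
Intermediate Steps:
G = 60
B(C) = 60/C - C/41 (B(C) = 60/C + C/(-41) = 60/C + C*(-1/41) = 60/C - C/41)
J = -8568 (J = -2968 - 5600 = -8568)
J - B(√(8 - 33) - 99) = -8568 - (60/(√(8 - 33) - 99) - (√(8 - 33) - 99)/41) = -8568 - (60/(√(-25) - 99) - (√(-25) - 99)/41) = -8568 - (60/(5*I - 99) - (5*I - 99)/41) = -8568 - (60/(-99 + 5*I) - (-99 + 5*I)/41) = -8568 - (60*((-99 - 5*I)/9826) + (99/41 - 5*I/41)) = -8568 - (30*(-99 - 5*I)/4913 + (99/41 - 5*I/41)) = -8568 - (99/41 - 5*I/41 + 30*(-99 - 5*I)/4913) = -8568 + (-99/41 - 30*(-99 - 5*I)/4913 + 5*I/41) = -351387/41 - 30*(-99 - 5*I)/4913 + 5*I/41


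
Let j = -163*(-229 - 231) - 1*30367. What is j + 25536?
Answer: 70149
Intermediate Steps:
j = 44613 (j = -163*(-460) - 30367 = 74980 - 30367 = 44613)
j + 25536 = 44613 + 25536 = 70149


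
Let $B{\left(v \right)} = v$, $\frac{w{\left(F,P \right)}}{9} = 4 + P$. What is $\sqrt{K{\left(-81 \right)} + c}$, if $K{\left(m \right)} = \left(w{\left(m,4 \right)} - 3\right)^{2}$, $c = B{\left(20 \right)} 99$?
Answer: $3 \sqrt{749} \approx 82.104$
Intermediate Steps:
$w{\left(F,P \right)} = 36 + 9 P$ ($w{\left(F,P \right)} = 9 \left(4 + P\right) = 36 + 9 P$)
$c = 1980$ ($c = 20 \cdot 99 = 1980$)
$K{\left(m \right)} = 4761$ ($K{\left(m \right)} = \left(\left(36 + 9 \cdot 4\right) - 3\right)^{2} = \left(\left(36 + 36\right) - 3\right)^{2} = \left(72 - 3\right)^{2} = 69^{2} = 4761$)
$\sqrt{K{\left(-81 \right)} + c} = \sqrt{4761 + 1980} = \sqrt{6741} = 3 \sqrt{749}$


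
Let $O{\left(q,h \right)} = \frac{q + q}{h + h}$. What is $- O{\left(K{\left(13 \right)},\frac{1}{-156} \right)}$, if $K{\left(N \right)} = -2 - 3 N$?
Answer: $-6396$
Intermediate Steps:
$O{\left(q,h \right)} = \frac{q}{h}$ ($O{\left(q,h \right)} = \frac{2 q}{2 h} = 2 q \frac{1}{2 h} = \frac{q}{h}$)
$- O{\left(K{\left(13 \right)},\frac{1}{-156} \right)} = - \frac{-2 - 39}{\frac{1}{-156}} = - \frac{-2 - 39}{- \frac{1}{156}} = - \left(-41\right) \left(-156\right) = \left(-1\right) 6396 = -6396$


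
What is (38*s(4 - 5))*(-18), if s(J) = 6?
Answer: -4104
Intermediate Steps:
(38*s(4 - 5))*(-18) = (38*6)*(-18) = 228*(-18) = -4104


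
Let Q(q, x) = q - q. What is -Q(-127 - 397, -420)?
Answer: 0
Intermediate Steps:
Q(q, x) = 0
-Q(-127 - 397, -420) = -1*0 = 0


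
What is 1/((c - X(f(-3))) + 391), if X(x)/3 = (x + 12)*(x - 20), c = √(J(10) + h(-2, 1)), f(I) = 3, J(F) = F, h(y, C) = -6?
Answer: 1/1158 ≈ 0.00086356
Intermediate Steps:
c = 2 (c = √(10 - 6) = √4 = 2)
X(x) = 3*(-20 + x)*(12 + x) (X(x) = 3*((x + 12)*(x - 20)) = 3*((12 + x)*(-20 + x)) = 3*((-20 + x)*(12 + x)) = 3*(-20 + x)*(12 + x))
1/((c - X(f(-3))) + 391) = 1/((2 - (-720 - 24*3 + 3*3²)) + 391) = 1/((2 - (-720 - 72 + 3*9)) + 391) = 1/((2 - (-720 - 72 + 27)) + 391) = 1/((2 - 1*(-765)) + 391) = 1/((2 + 765) + 391) = 1/(767 + 391) = 1/1158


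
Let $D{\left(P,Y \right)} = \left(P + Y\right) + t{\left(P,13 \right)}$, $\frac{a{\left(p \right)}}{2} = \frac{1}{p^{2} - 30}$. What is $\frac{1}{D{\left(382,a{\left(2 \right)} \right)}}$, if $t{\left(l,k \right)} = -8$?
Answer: $\frac{13}{4861} \approx 0.0026743$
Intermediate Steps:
$a{\left(p \right)} = \frac{2}{-30 + p^{2}}$ ($a{\left(p \right)} = \frac{2}{p^{2} - 30} = \frac{2}{-30 + p^{2}}$)
$D{\left(P,Y \right)} = -8 + P + Y$ ($D{\left(P,Y \right)} = \left(P + Y\right) - 8 = -8 + P + Y$)
$\frac{1}{D{\left(382,a{\left(2 \right)} \right)}} = \frac{1}{-8 + 382 + \frac{2}{-30 + 2^{2}}} = \frac{1}{-8 + 382 + \frac{2}{-30 + 4}} = \frac{1}{-8 + 382 + \frac{2}{-26}} = \frac{1}{-8 + 382 + 2 \left(- \frac{1}{26}\right)} = \frac{1}{-8 + 382 - \frac{1}{13}} = \frac{1}{\frac{4861}{13}} = \frac{13}{4861}$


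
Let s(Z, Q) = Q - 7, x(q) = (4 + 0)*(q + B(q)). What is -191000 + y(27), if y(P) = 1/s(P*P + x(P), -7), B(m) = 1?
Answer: -2674001/14 ≈ -1.9100e+5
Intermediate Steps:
x(q) = 4 + 4*q (x(q) = (4 + 0)*(q + 1) = 4*(1 + q) = 4 + 4*q)
s(Z, Q) = -7 + Q
y(P) = -1/14 (y(P) = 1/(-7 - 7) = 1/(-14) = -1/14)
-191000 + y(27) = -191000 - 1/14 = -2674001/14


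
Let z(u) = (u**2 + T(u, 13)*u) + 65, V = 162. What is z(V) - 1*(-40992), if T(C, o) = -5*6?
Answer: 62441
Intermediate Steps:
T(C, o) = -30
z(u) = 65 + u**2 - 30*u (z(u) = (u**2 - 30*u) + 65 = 65 + u**2 - 30*u)
z(V) - 1*(-40992) = (65 + 162**2 - 30*162) - 1*(-40992) = (65 + 26244 - 4860) + 40992 = 21449 + 40992 = 62441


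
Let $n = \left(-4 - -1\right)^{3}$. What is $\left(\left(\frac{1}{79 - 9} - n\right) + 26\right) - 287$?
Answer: $- \frac{16379}{70} \approx -233.99$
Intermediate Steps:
$n = -27$ ($n = \left(-4 + 1\right)^{3} = \left(-3\right)^{3} = -27$)
$\left(\left(\frac{1}{79 - 9} - n\right) + 26\right) - 287 = \left(\left(\frac{1}{79 - 9} - -27\right) + 26\right) - 287 = \left(\left(\frac{1}{70} + 27\right) + 26\right) - 287 = \left(\frac{1891}{70} + 26\right) - 287 = \frac{3711}{70} - 287 = - \frac{16379}{70}$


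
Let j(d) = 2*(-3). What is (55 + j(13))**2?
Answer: 2401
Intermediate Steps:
j(d) = -6
(55 + j(13))**2 = (55 - 6)**2 = 49**2 = 2401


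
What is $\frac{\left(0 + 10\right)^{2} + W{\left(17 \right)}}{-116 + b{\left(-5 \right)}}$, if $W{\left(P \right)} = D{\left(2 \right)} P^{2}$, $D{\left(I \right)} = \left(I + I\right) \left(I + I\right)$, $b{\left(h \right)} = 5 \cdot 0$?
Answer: $- \frac{1181}{29} \approx -40.724$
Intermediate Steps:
$b{\left(h \right)} = 0$
$D{\left(I \right)} = 4 I^{2}$ ($D{\left(I \right)} = 2 I 2 I = 4 I^{2}$)
$W{\left(P \right)} = 16 P^{2}$ ($W{\left(P \right)} = 4 \cdot 2^{2} P^{2} = 4 \cdot 4 P^{2} = 16 P^{2}$)
$\frac{\left(0 + 10\right)^{2} + W{\left(17 \right)}}{-116 + b{\left(-5 \right)}} = \frac{\left(0 + 10\right)^{2} + 16 \cdot 17^{2}}{-116 + 0} = \frac{10^{2} + 16 \cdot 289}{-116} = \left(100 + 4624\right) \left(- \frac{1}{116}\right) = 4724 \left(- \frac{1}{116}\right) = - \frac{1181}{29}$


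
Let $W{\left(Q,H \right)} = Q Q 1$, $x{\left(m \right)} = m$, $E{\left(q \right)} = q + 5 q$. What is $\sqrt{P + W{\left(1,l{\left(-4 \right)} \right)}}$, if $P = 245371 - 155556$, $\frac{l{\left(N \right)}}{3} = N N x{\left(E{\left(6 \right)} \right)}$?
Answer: $2 \sqrt{22454} \approx 299.69$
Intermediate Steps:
$E{\left(q \right)} = 6 q$
$l{\left(N \right)} = 108 N^{2}$ ($l{\left(N \right)} = 3 N N 6 \cdot 6 = 3 N^{2} \cdot 36 = 3 \cdot 36 N^{2} = 108 N^{2}$)
$P = 89815$
$W{\left(Q,H \right)} = Q^{2}$ ($W{\left(Q,H \right)} = Q^{2} \cdot 1 = Q^{2}$)
$\sqrt{P + W{\left(1,l{\left(-4 \right)} \right)}} = \sqrt{89815 + 1^{2}} = \sqrt{89815 + 1} = \sqrt{89816} = 2 \sqrt{22454}$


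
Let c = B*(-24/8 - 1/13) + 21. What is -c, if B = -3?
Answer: -393/13 ≈ -30.231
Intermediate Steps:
c = 393/13 (c = -3*(-24/8 - 1/13) + 21 = -3*(-24*⅛ - 1*1/13) + 21 = -3*(-3 - 1/13) + 21 = -3*(-40/13) + 21 = 120/13 + 21 = 393/13 ≈ 30.231)
-c = -1*393/13 = -393/13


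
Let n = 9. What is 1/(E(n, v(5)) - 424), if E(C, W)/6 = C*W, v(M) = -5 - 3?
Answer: -1/856 ≈ -0.0011682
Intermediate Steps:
v(M) = -8
E(C, W) = 6*C*W (E(C, W) = 6*(C*W) = 6*C*W)
1/(E(n, v(5)) - 424) = 1/(6*9*(-8) - 424) = 1/(-432 - 424) = 1/(-856) = -1/856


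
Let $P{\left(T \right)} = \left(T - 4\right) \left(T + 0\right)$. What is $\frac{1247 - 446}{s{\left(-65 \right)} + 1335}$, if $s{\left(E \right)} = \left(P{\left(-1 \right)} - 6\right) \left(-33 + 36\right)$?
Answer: $\frac{89}{148} \approx 0.60135$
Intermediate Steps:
$P{\left(T \right)} = T \left(-4 + T\right)$ ($P{\left(T \right)} = \left(-4 + T\right) T = T \left(-4 + T\right)$)
$s{\left(E \right)} = -3$ ($s{\left(E \right)} = \left(- (-4 - 1) - 6\right) \left(-33 + 36\right) = \left(\left(-1\right) \left(-5\right) - 6\right) 3 = \left(5 - 6\right) 3 = \left(-1\right) 3 = -3$)
$\frac{1247 - 446}{s{\left(-65 \right)} + 1335} = \frac{1247 - 446}{-3 + 1335} = \frac{801}{1332} = 801 \cdot \frac{1}{1332} = \frac{89}{148}$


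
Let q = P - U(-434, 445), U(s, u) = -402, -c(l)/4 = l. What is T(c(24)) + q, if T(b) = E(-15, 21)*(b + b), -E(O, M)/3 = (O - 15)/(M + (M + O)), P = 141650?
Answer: 141412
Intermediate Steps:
c(l) = -4*l
q = 142052 (q = 141650 - 1*(-402) = 141650 + 402 = 142052)
E(O, M) = -3*(-15 + O)/(O + 2*M) (E(O, M) = -3*(O - 15)/(M + (M + O)) = -3*(-15 + O)/(O + 2*M))
T(b) = 20*b/3 (T(b) = (3*(15 - 1*(-15))/(-15 + 2*21))*(b + b) = (3*(15 + 15)/(-15 + 42))*(2*b) = (3*30/27)*(2*b) = (3*(1/27)*30)*(2*b) = 10*(2*b)/3 = 20*b/3)
T(c(24)) + q = 20*(-4*24)/3 + 142052 = (20/3)*(-96) + 142052 = -640 + 142052 = 141412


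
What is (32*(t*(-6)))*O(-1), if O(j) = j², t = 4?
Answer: -768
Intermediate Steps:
(32*(t*(-6)))*O(-1) = (32*(4*(-6)))*(-1)² = (32*(-24))*1 = -768*1 = -768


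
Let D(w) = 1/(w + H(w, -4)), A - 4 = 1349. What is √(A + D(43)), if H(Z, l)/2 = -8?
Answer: 2*√27399/9 ≈ 36.784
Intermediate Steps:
A = 1353 (A = 4 + 1349 = 1353)
H(Z, l) = -16 (H(Z, l) = 2*(-8) = -16)
D(w) = 1/(-16 + w) (D(w) = 1/(w - 16) = 1/(-16 + w))
√(A + D(43)) = √(1353 + 1/(-16 + 43)) = √(1353 + 1/27) = √(36532/27) = 2*√27399/9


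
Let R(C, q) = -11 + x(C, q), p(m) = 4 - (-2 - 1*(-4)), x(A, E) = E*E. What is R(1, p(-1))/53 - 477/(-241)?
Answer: 23594/12773 ≈ 1.8472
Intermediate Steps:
x(A, E) = E²
p(m) = 2 (p(m) = 4 - (-2 + 4) = 4 - 1*2 = 4 - 2 = 2)
R(C, q) = -11 + q²
R(1, p(-1))/53 - 477/(-241) = (-11 + 2²)/53 - 477/(-241) = (-11 + 4)*(1/53) - 477*(-1/241) = -7*1/53 + 477/241 = -7/53 + 477/241 = 23594/12773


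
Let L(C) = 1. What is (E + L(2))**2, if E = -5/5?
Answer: 0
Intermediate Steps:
E = -1 (E = -5*1/5 = -1)
(E + L(2))**2 = (-1 + 1)**2 = 0**2 = 0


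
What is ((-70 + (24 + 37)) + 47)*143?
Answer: 5434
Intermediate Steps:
((-70 + (24 + 37)) + 47)*143 = ((-70 + 61) + 47)*143 = (-9 + 47)*143 = 38*143 = 5434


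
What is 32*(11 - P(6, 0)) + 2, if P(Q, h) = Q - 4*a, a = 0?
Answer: 162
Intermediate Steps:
P(Q, h) = Q (P(Q, h) = Q - 4*0 = Q + 0 = Q)
32*(11 - P(6, 0)) + 2 = 32*(11 - 1*6) + 2 = 32*(11 - 6) + 2 = 32*5 + 2 = 160 + 2 = 162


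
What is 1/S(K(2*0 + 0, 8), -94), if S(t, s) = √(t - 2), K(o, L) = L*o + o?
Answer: -I*√2/2 ≈ -0.70711*I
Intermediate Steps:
K(o, L) = o + L*o
S(t, s) = √(-2 + t)
1/S(K(2*0 + 0, 8), -94) = 1/(√(-2 + (2*0 + 0)*(1 + 8))) = 1/(√(-2 + (0 + 0)*9)) = 1/(√(-2 + 0*9)) = 1/(√(-2 + 0)) = 1/(√(-2)) = 1/(I*√2) = -I*√2/2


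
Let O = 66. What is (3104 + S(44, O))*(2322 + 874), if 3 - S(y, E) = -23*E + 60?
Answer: 14589740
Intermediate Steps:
S(y, E) = -57 + 23*E (S(y, E) = 3 - (-23*E + 60) = 3 - (60 - 23*E) = 3 + (-60 + 23*E) = -57 + 23*E)
(3104 + S(44, O))*(2322 + 874) = (3104 + (-57 + 23*66))*(2322 + 874) = (3104 + (-57 + 1518))*3196 = (3104 + 1461)*3196 = 4565*3196 = 14589740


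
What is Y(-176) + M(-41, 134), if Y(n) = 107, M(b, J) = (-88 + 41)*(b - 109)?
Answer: 7157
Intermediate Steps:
M(b, J) = 5123 - 47*b (M(b, J) = -47*(-109 + b) = 5123 - 47*b)
Y(-176) + M(-41, 134) = 107 + (5123 - 47*(-41)) = 107 + (5123 + 1927) = 107 + 7050 = 7157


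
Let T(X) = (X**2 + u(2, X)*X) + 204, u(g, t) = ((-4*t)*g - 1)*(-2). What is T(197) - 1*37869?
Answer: 622482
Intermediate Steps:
u(g, t) = 2 + 8*g*t (u(g, t) = (-4*g*t - 1)*(-2) = (-1 - 4*g*t)*(-2) = 2 + 8*g*t)
T(X) = 204 + X**2 + X*(2 + 16*X) (T(X) = (X**2 + (2 + 8*2*X)*X) + 204 = (X**2 + (2 + 16*X)*X) + 204 = (X**2 + X*(2 + 16*X)) + 204 = 204 + X**2 + X*(2 + 16*X))
T(197) - 1*37869 = (204 + 2*197 + 17*197**2) - 1*37869 = (204 + 394 + 17*38809) - 37869 = (204 + 394 + 659753) - 37869 = 660351 - 37869 = 622482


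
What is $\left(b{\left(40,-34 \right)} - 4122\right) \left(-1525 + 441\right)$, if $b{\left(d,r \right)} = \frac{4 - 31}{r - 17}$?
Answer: $\frac{75950460}{17} \approx 4.4677 \cdot 10^{6}$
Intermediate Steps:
$b{\left(d,r \right)} = - \frac{27}{-17 + r}$
$\left(b{\left(40,-34 \right)} - 4122\right) \left(-1525 + 441\right) = \left(- \frac{27}{-17 - 34} - 4122\right) \left(-1525 + 441\right) = \left(- \frac{27}{-51} - 4122\right) \left(-1084\right) = \left(\left(-27\right) \left(- \frac{1}{51}\right) - 4122\right) \left(-1084\right) = \left(\frac{9}{17} - 4122\right) \left(-1084\right) = \left(- \frac{70065}{17}\right) \left(-1084\right) = \frac{75950460}{17}$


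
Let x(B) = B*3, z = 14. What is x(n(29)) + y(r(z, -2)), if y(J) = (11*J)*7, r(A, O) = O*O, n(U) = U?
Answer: 395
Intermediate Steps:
r(A, O) = O**2
x(B) = 3*B
y(J) = 77*J
x(n(29)) + y(r(z, -2)) = 3*29 + 77*(-2)**2 = 87 + 77*4 = 87 + 308 = 395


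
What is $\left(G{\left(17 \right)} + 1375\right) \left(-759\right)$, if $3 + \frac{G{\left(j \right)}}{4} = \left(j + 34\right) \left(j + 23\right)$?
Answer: $-7227957$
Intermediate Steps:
$G{\left(j \right)} = -12 + 4 \left(23 + j\right) \left(34 + j\right)$ ($G{\left(j \right)} = -12 + 4 \left(j + 34\right) \left(j + 23\right) = -12 + 4 \left(34 + j\right) \left(23 + j\right) = -12 + 4 \left(23 + j\right) \left(34 + j\right)$)
$\left(G{\left(17 \right)} + 1375\right) \left(-759\right) = \left(\left(3116 + 4 \cdot 17^{2} + 228 \cdot 17\right) + 1375\right) \left(-759\right) = \left(\left(3116 + 4 \cdot 289 + 3876\right) + 1375\right) \left(-759\right) = \left(\left(3116 + 1156 + 3876\right) + 1375\right) \left(-759\right) = \left(8148 + 1375\right) \left(-759\right) = 9523 \left(-759\right) = -7227957$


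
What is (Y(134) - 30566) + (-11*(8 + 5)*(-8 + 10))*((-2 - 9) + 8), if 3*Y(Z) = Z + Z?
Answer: -88856/3 ≈ -29619.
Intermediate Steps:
Y(Z) = 2*Z/3 (Y(Z) = (Z + Z)/3 = (2*Z)/3 = 2*Z/3)
(Y(134) - 30566) + (-11*(8 + 5)*(-8 + 10))*((-2 - 9) + 8) = ((⅔)*134 - 30566) + (-11*(8 + 5)*(-8 + 10))*((-2 - 9) + 8) = (268/3 - 30566) + (-143*2)*(-11 + 8) = -91430/3 - 11*26*(-3) = -91430/3 - 286*(-3) = -91430/3 + 858 = -88856/3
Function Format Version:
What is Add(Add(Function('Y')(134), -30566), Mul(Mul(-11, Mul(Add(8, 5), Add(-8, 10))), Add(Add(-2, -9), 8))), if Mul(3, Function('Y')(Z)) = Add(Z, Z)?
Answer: Rational(-88856, 3) ≈ -29619.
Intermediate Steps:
Function('Y')(Z) = Mul(Rational(2, 3), Z) (Function('Y')(Z) = Mul(Rational(1, 3), Add(Z, Z)) = Mul(Rational(1, 3), Mul(2, Z)) = Mul(Rational(2, 3), Z))
Add(Add(Function('Y')(134), -30566), Mul(Mul(-11, Mul(Add(8, 5), Add(-8, 10))), Add(Add(-2, -9), 8))) = Add(Add(Mul(Rational(2, 3), 134), -30566), Mul(Mul(-11, Mul(Add(8, 5), Add(-8, 10))), Add(Add(-2, -9), 8))) = Add(Add(Rational(268, 3), -30566), Mul(Mul(-11, Mul(13, 2)), Add(-11, 8))) = Add(Rational(-91430, 3), Mul(Mul(-11, 26), -3)) = Add(Rational(-91430, 3), Mul(-286, -3)) = Add(Rational(-91430, 3), 858) = Rational(-88856, 3)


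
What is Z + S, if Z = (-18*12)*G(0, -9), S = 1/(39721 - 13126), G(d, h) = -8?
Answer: 45956161/26595 ≈ 1728.0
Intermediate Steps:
S = 1/26595 ≈ 3.7601e-5
Z = 1728 (Z = -18*12*(-8) = -216*(-8) = 1728)
Z + S = 1728 + 1/26595 = 45956161/26595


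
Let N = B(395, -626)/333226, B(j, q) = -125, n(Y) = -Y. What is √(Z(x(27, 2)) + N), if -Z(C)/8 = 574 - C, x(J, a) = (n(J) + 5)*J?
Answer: I*√1037553756411394/333226 ≈ 96.664*I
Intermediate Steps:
N = -125/333226 ≈ -0.00037512
x(J, a) = J*(5 - J) (x(J, a) = (-J + 5)*J = (5 - J)*J = J*(5 - J))
Z(C) = -4592 + 8*C (Z(C) = -8*(574 - C) = -4592 + 8*C)
√(Z(x(27, 2)) + N) = √((-4592 + 8*(27*(5 - 1*27))) - 125/333226) = √((-4592 + 8*(27*(5 - 27))) - 125/333226) = √((-4592 + 8*(27*(-22))) - 125/333226) = √((-4592 + 8*(-594)) - 125/333226) = √((-4592 - 4752) - 125/333226) = √(-9344 - 125/333226) = √(-3113663869/333226) = I*√1037553756411394/333226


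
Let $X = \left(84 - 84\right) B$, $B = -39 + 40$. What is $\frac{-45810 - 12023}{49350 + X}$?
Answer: $- \frac{57833}{49350} \approx -1.1719$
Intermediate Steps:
$B = 1$
$X = 0$ ($X = \left(84 - 84\right) 1 = 0 \cdot 1 = 0$)
$\frac{-45810 - 12023}{49350 + X} = \frac{-45810 - 12023}{49350 + 0} = - \frac{57833}{49350}$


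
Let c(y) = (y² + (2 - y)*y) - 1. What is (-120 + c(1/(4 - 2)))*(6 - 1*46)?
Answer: 4800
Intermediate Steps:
c(y) = -1 + y² + y*(2 - y) (c(y) = (y² + y*(2 - y)) - 1 = -1 + y² + y*(2 - y))
(-120 + c(1/(4 - 2)))*(6 - 1*46) = (-120 + (-1 + 2/(4 - 2)))*(6 - 1*46) = (-120 + (-1 + 2/2))*(6 - 46) = (-120 + (-1 + 2*(½)))*(-40) = (-120 + (-1 + 1))*(-40) = (-120 + 0)*(-40) = -120*(-40) = 4800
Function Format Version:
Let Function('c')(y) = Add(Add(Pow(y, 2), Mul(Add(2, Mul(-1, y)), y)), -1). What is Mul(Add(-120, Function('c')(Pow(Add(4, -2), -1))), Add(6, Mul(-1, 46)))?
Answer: 4800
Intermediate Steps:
Function('c')(y) = Add(-1, Pow(y, 2), Mul(y, Add(2, Mul(-1, y)))) (Function('c')(y) = Add(Add(Pow(y, 2), Mul(y, Add(2, Mul(-1, y)))), -1) = Add(-1, Pow(y, 2), Mul(y, Add(2, Mul(-1, y)))))
Mul(Add(-120, Function('c')(Pow(Add(4, -2), -1))), Add(6, Mul(-1, 46))) = Mul(Add(-120, Add(-1, Mul(2, Pow(Add(4, -2), -1)))), Add(6, Mul(-1, 46))) = Mul(Add(-120, Add(-1, Mul(2, Pow(2, -1)))), Add(6, -46)) = Mul(Add(-120, Add(-1, Mul(2, Rational(1, 2)))), -40) = Mul(Add(-120, Add(-1, 1)), -40) = Mul(Add(-120, 0), -40) = Mul(-120, -40) = 4800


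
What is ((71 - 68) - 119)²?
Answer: 13456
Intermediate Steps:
((71 - 68) - 119)² = (3 - 119)² = (-116)² = 13456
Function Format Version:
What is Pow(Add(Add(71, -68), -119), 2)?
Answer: 13456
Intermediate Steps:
Pow(Add(Add(71, -68), -119), 2) = Pow(Add(3, -119), 2) = Pow(-116, 2) = 13456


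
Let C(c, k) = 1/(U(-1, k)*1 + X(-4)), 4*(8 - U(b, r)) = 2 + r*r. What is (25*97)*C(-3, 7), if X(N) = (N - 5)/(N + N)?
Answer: -19400/29 ≈ -668.97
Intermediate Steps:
U(b, r) = 15/2 - r²/4 (U(b, r) = 8 - (2 + r*r)/4 = 8 - (2 + r²)/4 = 8 + (-½ - r²/4) = 15/2 - r²/4)
X(N) = (-5 + N)/(2*N) (X(N) = (-5 + N)/((2*N)) = (-5 + N)*(1/(2*N)) = (-5 + N)/(2*N))
C(c, k) = 1/(69/8 - k²/4) (C(c, k) = 1/((15/2 - k²/4)*1 + (½)*(-5 - 4)/(-4)) = 1/((15/2 - k²/4) + (½)*(-¼)*(-9)) = 1/((15/2 - k²/4) + 9/8) = 1/(69/8 - k²/4))
(25*97)*C(-3, 7) = (25*97)*(8/(69 - 2*7²)) = 2425*(8/(69 - 2*49)) = 2425*(8/(69 - 98)) = 2425*(8/(-29)) = 2425*(8*(-1/29)) = 2425*(-8/29) = -19400/29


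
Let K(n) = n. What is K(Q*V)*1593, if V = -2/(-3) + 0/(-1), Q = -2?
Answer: -2124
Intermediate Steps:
V = ⅔ (V = -2*(-⅓) + 0*(-1) = ⅔ + 0 = ⅔ ≈ 0.66667)
K(Q*V)*1593 = -2*⅔*1593 = -4/3*1593 = -2124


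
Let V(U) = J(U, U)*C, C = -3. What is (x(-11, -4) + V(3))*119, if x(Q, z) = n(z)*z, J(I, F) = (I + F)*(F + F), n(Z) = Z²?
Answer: -20468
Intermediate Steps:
J(I, F) = 2*F*(F + I) (J(I, F) = (F + I)*(2*F) = 2*F*(F + I))
V(U) = -12*U² (V(U) = (2*U*(U + U))*(-3) = (2*U*(2*U))*(-3) = (4*U²)*(-3) = -12*U²)
x(Q, z) = z³ (x(Q, z) = z²*z = z³)
(x(-11, -4) + V(3))*119 = ((-4)³ - 12*3²)*119 = (-64 - 12*9)*119 = (-64 - 108)*119 = -172*119 = -20468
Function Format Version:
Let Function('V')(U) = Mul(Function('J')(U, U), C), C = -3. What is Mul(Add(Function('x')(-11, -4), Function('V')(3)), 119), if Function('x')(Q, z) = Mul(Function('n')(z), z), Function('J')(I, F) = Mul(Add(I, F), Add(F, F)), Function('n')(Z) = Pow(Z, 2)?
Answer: -20468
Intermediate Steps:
Function('J')(I, F) = Mul(2, F, Add(F, I)) (Function('J')(I, F) = Mul(Add(F, I), Mul(2, F)) = Mul(2, F, Add(F, I)))
Function('V')(U) = Mul(-12, Pow(U, 2)) (Function('V')(U) = Mul(Mul(2, U, Add(U, U)), -3) = Mul(Mul(2, U, Mul(2, U)), -3) = Mul(Mul(4, Pow(U, 2)), -3) = Mul(-12, Pow(U, 2)))
Function('x')(Q, z) = Pow(z, 3) (Function('x')(Q, z) = Mul(Pow(z, 2), z) = Pow(z, 3))
Mul(Add(Function('x')(-11, -4), Function('V')(3)), 119) = Mul(Add(Pow(-4, 3), Mul(-12, Pow(3, 2))), 119) = Mul(Add(-64, Mul(-12, 9)), 119) = Mul(Add(-64, -108), 119) = Mul(-172, 119) = -20468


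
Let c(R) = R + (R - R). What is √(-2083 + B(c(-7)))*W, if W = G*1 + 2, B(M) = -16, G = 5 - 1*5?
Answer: 2*I*√2099 ≈ 91.63*I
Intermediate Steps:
G = 0 (G = 5 - 5 = 0)
c(R) = R (c(R) = R + 0 = R)
W = 2 (W = 0*1 + 2 = 0 + 2 = 2)
√(-2083 + B(c(-7)))*W = √(-2083 - 16)*2 = √(-2099)*2 = (I*√2099)*2 = 2*I*√2099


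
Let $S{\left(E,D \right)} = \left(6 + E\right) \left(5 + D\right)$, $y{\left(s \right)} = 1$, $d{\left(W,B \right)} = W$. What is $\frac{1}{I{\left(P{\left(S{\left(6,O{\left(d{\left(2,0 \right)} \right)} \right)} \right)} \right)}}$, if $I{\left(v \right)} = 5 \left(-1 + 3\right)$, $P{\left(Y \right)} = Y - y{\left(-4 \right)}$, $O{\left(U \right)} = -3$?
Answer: $\frac{1}{10} \approx 0.1$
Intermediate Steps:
$S{\left(E,D \right)} = \left(5 + D\right) \left(6 + E\right)$
$P{\left(Y \right)} = -1 + Y$ ($P{\left(Y \right)} = Y - 1 = -1 + Y$)
$I{\left(v \right)} = 10$ ($I{\left(v \right)} = 5 \cdot 2 = 10$)
$\frac{1}{I{\left(P{\left(S{\left(6,O{\left(d{\left(2,0 \right)} \right)} \right)} \right)} \right)}} = \frac{1}{10}$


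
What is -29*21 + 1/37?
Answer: -22532/37 ≈ -608.97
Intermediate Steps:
-29*21 + 1/37 = -609 + 1/37 = -22532/37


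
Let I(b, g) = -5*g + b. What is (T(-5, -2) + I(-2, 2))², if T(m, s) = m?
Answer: 289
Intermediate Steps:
I(b, g) = b - 5*g
(T(-5, -2) + I(-2, 2))² = (-5 + (-2 - 5*2))² = (-5 + (-2 - 10))² = (-5 - 12)² = (-17)² = 289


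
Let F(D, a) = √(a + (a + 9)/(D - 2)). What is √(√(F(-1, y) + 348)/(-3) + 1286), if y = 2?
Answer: √(11574 - √3*√(1044 + I*√15))/3 ≈ 35.774 - 0.00016121*I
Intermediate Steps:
F(D, a) = √(a + (9 + a)/(-2 + D))
√(√(F(-1, y) + 348)/(-3) + 1286) = √(√(√((9 - 1*2 - 1*2)/(-2 - 1)) + 348)/(-3) + 1286) = √(-√(√((9 - 2 - 2)/(-3)) + 348)/3 + 1286) = √(-√(√(-⅓*5) + 348)/3 + 1286) = √(-√(√(-5/3) + 348)/3 + 1286) = √(-√(I*√15/3 + 348)/3 + 1286) = √(-√(348 + I*√15/3)/3 + 1286) = √(1286 - √(348 + I*√15/3)/3)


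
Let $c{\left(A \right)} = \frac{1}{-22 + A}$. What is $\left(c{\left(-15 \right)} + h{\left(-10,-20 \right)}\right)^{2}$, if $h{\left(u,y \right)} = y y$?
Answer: $\frac{219010401}{1369} \approx 1.5998 \cdot 10^{5}$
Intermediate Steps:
$h{\left(u,y \right)} = y^{2}$
$\left(c{\left(-15 \right)} + h{\left(-10,-20 \right)}\right)^{2} = \left(\frac{1}{-22 - 15} + \left(-20\right)^{2}\right)^{2} = \left(\frac{1}{-37} + 400\right)^{2} = \left(- \frac{1}{37} + 400\right)^{2} = \left(\frac{14799}{37}\right)^{2} = \frac{219010401}{1369}$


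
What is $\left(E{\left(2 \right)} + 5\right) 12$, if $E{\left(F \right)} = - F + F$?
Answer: $60$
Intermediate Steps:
$E{\left(F \right)} = 0$
$\left(E{\left(2 \right)} + 5\right) 12 = \left(0 + 5\right) 12 = 5 \cdot 12 = 60$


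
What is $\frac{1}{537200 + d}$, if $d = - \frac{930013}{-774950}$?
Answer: $\frac{774950}{416304070013} \approx 1.8615 \cdot 10^{-6}$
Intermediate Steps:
$d = \frac{930013}{774950}$ ($d = \left(-930013\right) \left(- \frac{1}{774950}\right) = \frac{930013}{774950} \approx 1.2001$)
$\frac{1}{537200 + d} = \frac{1}{537200 + \frac{930013}{774950}} = \frac{1}{\frac{416304070013}{774950}} = \frac{774950}{416304070013}$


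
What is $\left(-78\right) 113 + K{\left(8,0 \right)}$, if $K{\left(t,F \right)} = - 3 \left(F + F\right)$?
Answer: $-8814$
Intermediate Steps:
$K{\left(t,F \right)} = - 6 F$ ($K{\left(t,F \right)} = - 3 \cdot 2 F = - 6 F$)
$\left(-78\right) 113 + K{\left(8,0 \right)} = \left(-78\right) 113 - 0 = -8814 + 0 = -8814$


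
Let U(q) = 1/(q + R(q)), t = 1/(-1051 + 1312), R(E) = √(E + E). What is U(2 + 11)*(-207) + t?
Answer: -54016/2871 + 207*√26/143 ≈ -11.433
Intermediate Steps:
R(E) = √2*√E (R(E) = √(2*E) = √2*√E)
t = 1/261 ≈ 0.0038314
U(q) = 1/(q + √2*√q)
U(2 + 11)*(-207) + t = -207/((2 + 11) + √2*√(2 + 11)) + 1/261 = -207/(13 + √2*√13) + 1/261 = -207/(13 + √26) + 1/261 = 1/261 - 207/(13 + √26)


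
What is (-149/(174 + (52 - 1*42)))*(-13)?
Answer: 1937/184 ≈ 10.527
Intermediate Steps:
(-149/(174 + (52 - 1*42)))*(-13) = (-149/(174 + (52 - 42)))*(-13) = (-149/(174 + 10))*(-13) = (-149/184)*(-13) = ((1/184)*(-149))*(-13) = -149/184*(-13) = 1937/184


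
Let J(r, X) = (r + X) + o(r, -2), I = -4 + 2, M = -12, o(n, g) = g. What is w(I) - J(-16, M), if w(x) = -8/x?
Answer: 34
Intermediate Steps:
I = -2
J(r, X) = -2 + X + r (J(r, X) = (r + X) - 2 = (X + r) - 2 = -2 + X + r)
w(I) - J(-16, M) = -8/(-2) - (-2 - 12 - 16) = -8*(-½) - 1*(-30) = 4 + 30 = 34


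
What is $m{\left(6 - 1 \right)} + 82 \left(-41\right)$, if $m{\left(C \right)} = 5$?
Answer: $-3357$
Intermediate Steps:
$m{\left(6 - 1 \right)} + 82 \left(-41\right) = 5 + 82 \left(-41\right) = 5 - 3362 = -3357$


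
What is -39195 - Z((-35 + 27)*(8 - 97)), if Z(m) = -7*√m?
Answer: -39195 + 14*√178 ≈ -39008.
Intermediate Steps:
-39195 - Z((-35 + 27)*(8 - 97)) = -39195 - (-7)*√((-35 + 27)*(8 - 97)) = -39195 - (-7)*√(-8*(-89)) = -39195 - (-7)*√712 = -39195 - (-7)*2*√178 = -39195 - (-14)*√178 = -39195 + 14*√178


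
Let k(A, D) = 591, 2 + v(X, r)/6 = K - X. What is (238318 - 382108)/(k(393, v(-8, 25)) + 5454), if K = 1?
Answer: -9586/403 ≈ -23.787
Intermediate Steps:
v(X, r) = -6 - 6*X (v(X, r) = -12 + 6*(1 - X) = -12 + (6 - 6*X) = -6 - 6*X)
(238318 - 382108)/(k(393, v(-8, 25)) + 5454) = (238318 - 382108)/(591 + 5454) = -143790/6045 = -143790*1/6045 = -9586/403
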